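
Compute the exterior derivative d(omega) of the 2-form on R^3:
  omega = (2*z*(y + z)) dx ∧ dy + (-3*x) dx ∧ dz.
d(omega) = (2*y + 4*z) dx ∧ dy ∧ dz

For a 2-form omega = sum_{i<j} g_{ij} dx_i ∧ dx_j, the exterior derivative is
  d(omega) = sum_{i<j} d(g_{ij}) ∧ dx_i ∧ dx_j = sum_{i<j, k} (∂g_{ij}/∂x_k) dx_k ∧ dx_i ∧ dx_j.
Expand each term, using dx_k ∧ dx_i ∧ dx_j = sgn(permutation) dx_{(a)} ∧ dx_{(b)} ∧ dx_{(c)} with (a < b < c) sorted:
  d(2*z*(y + z)) includes (∂/∂z)(2*z*(y + z)) dz = (2*y + 4*z) dz, which multiplied by dx ∧ dy gives (2*y + 4*z) dx ∧ dy ∧ dz
Collecting like 3-forms: d(omega) = (2*y + 4*z) dx ∧ dy ∧ dz.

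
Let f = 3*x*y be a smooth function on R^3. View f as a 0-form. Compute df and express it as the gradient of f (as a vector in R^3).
df = (3*y) dx + (3*x) dy + (0) dz; grad f = (3*y, 3*x, 0)

For a 0-form f, d f = (∂f/∂x) dx + (∂f/∂y) dy + (∂f/∂z) dz. The components of the vector representation are exactly the entries of grad f in Cartesian coordinates:
  ∂f/∂x = 3*y
  ∂f/∂y = 3*x
  ∂f/∂z = 0.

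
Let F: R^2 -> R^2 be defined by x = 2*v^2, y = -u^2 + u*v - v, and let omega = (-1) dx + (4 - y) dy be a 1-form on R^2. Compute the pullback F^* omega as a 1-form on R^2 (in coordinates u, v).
F^* omega = (-2*u^3 + 3*u^2*v - u*v^2 - 2*u*v - 8*u + v^2 + 4*v) du + (u^3 - u^2*v - u^2 + 2*u*v + 4*u - 5*v - 4) dv

Using F^*(f dg) = (f ∘ F) d(g ∘ F), substitute each coordinate x_i by F_i(u, v) in f_i, and replace dx_i by d F_i = (∂F_i/∂u) du + (∂F_i/∂v) dv.
  For the x component: f_1(F) = -1; d F_1 = (0) du + (4*v) dv
  For the y component: f_2(F) = u^2 - u*v + v + 4; d F_2 = (-2*u + v) du + (u - 1) dv
Combining and collecting du, dv coefficients:
  coeff of du: -2*u^3 + 3*u^2*v - u*v^2 - 2*u*v - 8*u + v^2 + 4*v
  coeff of dv: u^3 - u^2*v - u^2 + 2*u*v + 4*u - 5*v - 4
F^* omega = (-2*u^3 + 3*u^2*v - u*v^2 - 2*u*v - 8*u + v^2 + 4*v) du + (u^3 - u^2*v - u^2 + 2*u*v + 4*u - 5*v - 4) dv.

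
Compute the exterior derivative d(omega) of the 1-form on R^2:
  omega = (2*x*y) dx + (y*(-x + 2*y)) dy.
d(omega) = (-2*x - y) dx ∧ dy

For a 1-form omega = sum_i f_i dx_i, the exterior derivative is
  d(omega) = sum_{i < j} (∂f_j/∂x_i - ∂f_i/∂x_j) dx_i ∧ dx_j.
  coefficient of dx ∧ dy: ∂f_2/∂x - ∂f_1/∂y = ∂(y*(-x + 2*y))/∂x - ∂(2*x*y)/∂y = -2*x - y
Assembling: d(omega) = (-2*x - y) dx ∧ dy.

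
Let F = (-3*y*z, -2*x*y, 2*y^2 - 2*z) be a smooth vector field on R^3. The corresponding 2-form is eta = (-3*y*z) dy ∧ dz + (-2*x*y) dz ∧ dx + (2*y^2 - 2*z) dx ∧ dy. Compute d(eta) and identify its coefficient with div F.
d(eta) = (-2*x - 2) dx ∧ dy ∧ dz; div F = -2*x - 2

For a 2-form in R^3 of the form above, applying d gives a 3-form with coefficient ∂P/∂x + ∂Q/∂y + ∂R/∂z:
  ∂P/∂x = 0
  ∂Q/∂y = -2*x
  ∂R/∂z = -2
Sum = -2*x - 2, which is exactly div F.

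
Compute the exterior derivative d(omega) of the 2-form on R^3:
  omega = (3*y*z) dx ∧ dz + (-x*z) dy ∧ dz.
d(omega) = (-4*z) dx ∧ dy ∧ dz

For a 2-form omega = sum_{i<j} g_{ij} dx_i ∧ dx_j, the exterior derivative is
  d(omega) = sum_{i<j} d(g_{ij}) ∧ dx_i ∧ dx_j = sum_{i<j, k} (∂g_{ij}/∂x_k) dx_k ∧ dx_i ∧ dx_j.
Expand each term, using dx_k ∧ dx_i ∧ dx_j = sgn(permutation) dx_{(a)} ∧ dx_{(b)} ∧ dx_{(c)} with (a < b < c) sorted:
  d(3*y*z) includes (∂/∂y)(3*y*z) dy = (3*z) dy, which multiplied by dx ∧ dz gives (-3*z) dx ∧ dy ∧ dz
  d(-x*z) includes (∂/∂x)(-x*z) dx = (-z) dx, which multiplied by dy ∧ dz gives (-z) dx ∧ dy ∧ dz
Collecting like 3-forms: d(omega) = (-4*z) dx ∧ dy ∧ dz.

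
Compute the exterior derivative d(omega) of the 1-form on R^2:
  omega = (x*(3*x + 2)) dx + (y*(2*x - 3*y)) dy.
d(omega) = (2*y) dx ∧ dy

For a 1-form omega = sum_i f_i dx_i, the exterior derivative is
  d(omega) = sum_{i < j} (∂f_j/∂x_i - ∂f_i/∂x_j) dx_i ∧ dx_j.
  coefficient of dx ∧ dy: ∂f_2/∂x - ∂f_1/∂y = ∂(y*(2*x - 3*y))/∂x - ∂(x*(3*x + 2))/∂y = 2*y
Assembling: d(omega) = (2*y) dx ∧ dy.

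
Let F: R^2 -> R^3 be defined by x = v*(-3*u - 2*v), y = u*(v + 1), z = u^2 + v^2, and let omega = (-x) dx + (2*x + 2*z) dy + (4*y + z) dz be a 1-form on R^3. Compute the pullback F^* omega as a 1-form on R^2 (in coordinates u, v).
F^* omega = (2*u^3 + 10*u^2*v + 10*u^2 - 13*u*v^2 - 6*u*v - 8*v^3 - 2*v^2) du + (2*u^3 - 13*u^2*v - 12*u*v^2 + 8*u*v - 6*v^3) dv

Using F^*(f dg) = (f ∘ F) d(g ∘ F), substitute each coordinate x_i by F_i(u, v) in f_i, and replace dx_i by d F_i = (∂F_i/∂u) du + (∂F_i/∂v) dv.
  For the x component: f_1(F) = v*(3*u + 2*v); d F_1 = (-3*v) du + (-3*u - 4*v) dv
  For the y component: f_2(F) = 2*u^2 - 6*u*v - 2*v^2; d F_2 = (v + 1) du + (u) dv
  For the z component: f_3(F) = u^2 + 4*u*v + 4*u + v^2; d F_3 = (2*u) du + (2*v) dv
Combining and collecting du, dv coefficients:
  coeff of du: 2*u^3 + 10*u^2*v + 10*u^2 - 13*u*v^2 - 6*u*v - 8*v^3 - 2*v^2
  coeff of dv: 2*u^3 - 13*u^2*v - 12*u*v^2 + 8*u*v - 6*v^3
F^* omega = (2*u^3 + 10*u^2*v + 10*u^2 - 13*u*v^2 - 6*u*v - 8*v^3 - 2*v^2) du + (2*u^3 - 13*u^2*v - 12*u*v^2 + 8*u*v - 6*v^3) dv.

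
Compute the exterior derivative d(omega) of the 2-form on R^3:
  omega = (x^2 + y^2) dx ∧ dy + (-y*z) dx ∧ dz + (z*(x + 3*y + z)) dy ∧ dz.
d(omega) = (2*z) dx ∧ dy ∧ dz

For a 2-form omega = sum_{i<j} g_{ij} dx_i ∧ dx_j, the exterior derivative is
  d(omega) = sum_{i<j} d(g_{ij}) ∧ dx_i ∧ dx_j = sum_{i<j, k} (∂g_{ij}/∂x_k) dx_k ∧ dx_i ∧ dx_j.
Expand each term, using dx_k ∧ dx_i ∧ dx_j = sgn(permutation) dx_{(a)} ∧ dx_{(b)} ∧ dx_{(c)} with (a < b < c) sorted:
  d(-y*z) includes (∂/∂y)(-y*z) dy = (-z) dy, which multiplied by dx ∧ dz gives (z) dx ∧ dy ∧ dz
  d(z*(x + 3*y + z)) includes (∂/∂x)(z*(x + 3*y + z)) dx = (z) dx, which multiplied by dy ∧ dz gives (z) dx ∧ dy ∧ dz
Collecting like 3-forms: d(omega) = (2*z) dx ∧ dy ∧ dz.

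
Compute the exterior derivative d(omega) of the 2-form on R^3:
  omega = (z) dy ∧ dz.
d(omega) = 0

For a 2-form omega = sum_{i<j} g_{ij} dx_i ∧ dx_j, the exterior derivative is
  d(omega) = sum_{i<j} d(g_{ij}) ∧ dx_i ∧ dx_j = sum_{i<j, k} (∂g_{ij}/∂x_k) dx_k ∧ dx_i ∧ dx_j.
Expand each term, using dx_k ∧ dx_i ∧ dx_j = sgn(permutation) dx_{(a)} ∧ dx_{(b)} ∧ dx_{(c)} with (a < b < c) sorted:

Collecting like 3-forms: d(omega) = 0.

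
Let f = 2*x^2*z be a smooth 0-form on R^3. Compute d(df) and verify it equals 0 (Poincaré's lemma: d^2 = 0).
d(df) = 0

Step 1: df = sum_i (∂f/∂x_i) dx_i = (4*x*z) dx + (0) dy + (2*x^2) dz.
Step 2: Apply d again. Using the 1-form formula, the coefficient of dx ∧ dy in d(df) is ∂^2 f/∂x ∂y - ∂^2 f/∂y ∂x = (0) - (0) = 0 (equality of mixed partials for smooth f).
Similarly for dx ∧ dz and dy ∧ dz — all coefficients vanish. So d(df) = 0.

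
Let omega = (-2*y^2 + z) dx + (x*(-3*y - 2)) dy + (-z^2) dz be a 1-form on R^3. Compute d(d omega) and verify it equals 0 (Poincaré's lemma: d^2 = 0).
d(d omega) = 0

Step 1: d omega = sum_{i<j} (∂f_j/∂x_i - ∂f_i/∂x_j) dx_i ∧ dx_j:
  coeff of dx ∧ dy: y - 2
  coeff of dx ∧ dz: -1
  coeff of dy ∧ dz: 0
Step 2: Apply d again to each 2-form coefficient. The only possible 3-form in R^3 is dx ∧ dy ∧ dz, with coefficient
  ∂(coeff of dy∧dz)/∂x - ∂(coeff of dx∧dz)/∂y + ∂(coeff of dx∧dy)/∂z
  = ∂/∂x (0) - ∂/∂y (-1) + ∂/∂z (y - 2).
Each of these terms simplifies to sums of mixed partials that cancel in pairs. The result is 0 (by equality of mixed partials for smooth functions — Schwarz / Clairaut).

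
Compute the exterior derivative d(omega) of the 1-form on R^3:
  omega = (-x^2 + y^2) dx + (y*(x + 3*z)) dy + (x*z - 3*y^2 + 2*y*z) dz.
d(omega) = (-y) dx ∧ dy + (z) dx ∧ dz + (-9*y + 2*z) dy ∧ dz

For a 1-form omega = sum_i f_i dx_i, the exterior derivative is
  d(omega) = sum_{i < j} (∂f_j/∂x_i - ∂f_i/∂x_j) dx_i ∧ dx_j.
  coefficient of dx ∧ dy: ∂f_2/∂x - ∂f_1/∂y = ∂(y*(x + 3*z))/∂x - ∂(-x^2 + y^2)/∂y = -y
  coefficient of dx ∧ dz: ∂f_3/∂x - ∂f_1/∂z = ∂(x*z - 3*y^2 + 2*y*z)/∂x - ∂(-x^2 + y^2)/∂z = z
  coefficient of dy ∧ dz: ∂f_3/∂y - ∂f_2/∂z = ∂(x*z - 3*y^2 + 2*y*z)/∂y - ∂(y*(x + 3*z))/∂z = -9*y + 2*z
Assembling: d(omega) = (-y) dx ∧ dy + (z) dx ∧ dz + (-9*y + 2*z) dy ∧ dz.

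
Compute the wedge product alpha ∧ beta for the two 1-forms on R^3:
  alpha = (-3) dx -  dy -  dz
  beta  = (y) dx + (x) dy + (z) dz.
alpha ∧ beta = (-3*x + y) dx ∧ dy + (y - 3*z) dx ∧ dz + (x - z) dy ∧ dz

Distribute the wedge, using dx_i ∧ dx_j = -dx_j ∧ dx_i and dx_i ∧ dx_i = 0. For each pair (i, j) with i < j, the coefficient of dx_i ∧ dx_j in alpha ∧ beta is (alpha_i * beta_j - alpha_j * beta_i). Collecting: alpha ∧ beta = (-3*x + y) dx ∧ dy + (y - 3*z) dx ∧ dz + (x - z) dy ∧ dz.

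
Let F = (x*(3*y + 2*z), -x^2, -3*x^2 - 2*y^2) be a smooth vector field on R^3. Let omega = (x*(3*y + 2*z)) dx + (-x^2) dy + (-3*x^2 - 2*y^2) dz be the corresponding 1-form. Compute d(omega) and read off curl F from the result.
d(omega) = (-4*y) dy ∧ dz + (8*x) dz ∧ dx + (-5*x) dx ∧ dy; curl F = (-4*y, 8*x, -5*x)

d omega = sum_{i<j} (∂f_j/∂x_i - ∂f_i/∂x_j) dx_i ∧ dx_j. Under the identification (dy ∧ dz, dz ∧ dx, dx ∧ dy) ↔ (e_x, e_y, e_z), the coefficients are exactly the components of curl F. Compute:
  ∂R/∂y - ∂Q/∂z = (-4*y) - (0) = -4*y
  ∂P/∂z - ∂R/∂x = (2*x) - (-6*x) = 8*x
  ∂Q/∂x - ∂P/∂y = (-2*x) - (3*x) = -5*x.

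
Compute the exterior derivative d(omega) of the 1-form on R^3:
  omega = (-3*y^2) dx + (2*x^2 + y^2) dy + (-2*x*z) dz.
d(omega) = (4*x + 6*y) dx ∧ dy + (-2*z) dx ∧ dz

For a 1-form omega = sum_i f_i dx_i, the exterior derivative is
  d(omega) = sum_{i < j} (∂f_j/∂x_i - ∂f_i/∂x_j) dx_i ∧ dx_j.
  coefficient of dx ∧ dy: ∂f_2/∂x - ∂f_1/∂y = ∂(2*x^2 + y^2)/∂x - ∂(-3*y^2)/∂y = 4*x + 6*y
  coefficient of dx ∧ dz: ∂f_3/∂x - ∂f_1/∂z = ∂(-2*x*z)/∂x - ∂(-3*y^2)/∂z = -2*z
Assembling: d(omega) = (4*x + 6*y) dx ∧ dy + (-2*z) dx ∧ dz.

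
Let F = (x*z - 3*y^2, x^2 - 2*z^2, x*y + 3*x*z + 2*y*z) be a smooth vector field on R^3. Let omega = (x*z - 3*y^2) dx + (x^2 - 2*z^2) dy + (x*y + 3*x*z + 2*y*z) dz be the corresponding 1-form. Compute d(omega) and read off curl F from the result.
d(omega) = (x + 6*z) dy ∧ dz + (x - y - 3*z) dz ∧ dx + (2*x + 6*y) dx ∧ dy; curl F = (x + 6*z, x - y - 3*z, 2*x + 6*y)

d omega = sum_{i<j} (∂f_j/∂x_i - ∂f_i/∂x_j) dx_i ∧ dx_j. Under the identification (dy ∧ dz, dz ∧ dx, dx ∧ dy) ↔ (e_x, e_y, e_z), the coefficients are exactly the components of curl F. Compute:
  ∂R/∂y - ∂Q/∂z = (x + 2*z) - (-4*z) = x + 6*z
  ∂P/∂z - ∂R/∂x = (x) - (y + 3*z) = x - y - 3*z
  ∂Q/∂x - ∂P/∂y = (2*x) - (-6*y) = 2*x + 6*y.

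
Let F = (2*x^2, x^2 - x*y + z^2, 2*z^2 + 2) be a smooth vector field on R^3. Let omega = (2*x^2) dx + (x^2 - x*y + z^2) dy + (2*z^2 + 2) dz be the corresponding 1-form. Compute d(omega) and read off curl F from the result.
d(omega) = (-2*z) dy ∧ dz + (0) dz ∧ dx + (2*x - y) dx ∧ dy; curl F = (-2*z, 0, 2*x - y)

d omega = sum_{i<j} (∂f_j/∂x_i - ∂f_i/∂x_j) dx_i ∧ dx_j. Under the identification (dy ∧ dz, dz ∧ dx, dx ∧ dy) ↔ (e_x, e_y, e_z), the coefficients are exactly the components of curl F. Compute:
  ∂R/∂y - ∂Q/∂z = (0) - (2*z) = -2*z
  ∂P/∂z - ∂R/∂x = (0) - (0) = 0
  ∂Q/∂x - ∂P/∂y = (2*x - y) - (0) = 2*x - y.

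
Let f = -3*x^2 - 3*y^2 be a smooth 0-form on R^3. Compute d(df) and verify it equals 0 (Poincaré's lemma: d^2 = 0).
d(df) = 0

Step 1: df = sum_i (∂f/∂x_i) dx_i = (-6*x) dx + (-6*y) dy + (0) dz.
Step 2: Apply d again. Using the 1-form formula, the coefficient of dx ∧ dy in d(df) is ∂^2 f/∂x ∂y - ∂^2 f/∂y ∂x = (0) - (0) = 0 (equality of mixed partials for smooth f).
Similarly for dx ∧ dz and dy ∧ dz — all coefficients vanish. So d(df) = 0.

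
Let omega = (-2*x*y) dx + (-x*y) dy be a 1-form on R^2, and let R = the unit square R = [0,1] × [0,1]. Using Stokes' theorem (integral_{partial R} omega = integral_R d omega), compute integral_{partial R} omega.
integral_(partial R) omega = 1/2

Stokes: integral_partial_R omega = integral_R d omega with d omega = (∂Q/∂x - ∂P/∂y) dx ∧ dy.
  ∂Q/∂x = -y
  ∂P/∂y = -2*x
  integrand = ∂Q/∂x - ∂P/∂y = 2*x - y.
Integrating over R: integral_0^1 integral_0^1 (2*x - y) dx dy = 1/2.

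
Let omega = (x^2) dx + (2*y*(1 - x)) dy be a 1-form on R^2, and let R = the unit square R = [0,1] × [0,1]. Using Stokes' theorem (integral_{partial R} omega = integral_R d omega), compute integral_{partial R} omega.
integral_(partial R) omega = -1

Stokes: integral_partial_R omega = integral_R d omega with d omega = (∂Q/∂x - ∂P/∂y) dx ∧ dy.
  ∂Q/∂x = -2*y
  ∂P/∂y = 0
  integrand = ∂Q/∂x - ∂P/∂y = -2*y.
Integrating over R: integral_0^1 integral_0^1 (-2*y) dx dy = -1.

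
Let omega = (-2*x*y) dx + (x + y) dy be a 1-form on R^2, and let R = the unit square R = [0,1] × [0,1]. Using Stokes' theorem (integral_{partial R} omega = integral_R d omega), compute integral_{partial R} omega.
integral_(partial R) omega = 2

Stokes: integral_partial_R omega = integral_R d omega with d omega = (∂Q/∂x - ∂P/∂y) dx ∧ dy.
  ∂Q/∂x = 1
  ∂P/∂y = -2*x
  integrand = ∂Q/∂x - ∂P/∂y = 2*x + 1.
Integrating over R: integral_0^1 integral_0^1 (2*x + 1) dx dy = 2.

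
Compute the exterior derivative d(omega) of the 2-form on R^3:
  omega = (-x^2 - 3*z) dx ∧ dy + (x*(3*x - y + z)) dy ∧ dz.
d(omega) = (6*x - y + z - 3) dx ∧ dy ∧ dz

For a 2-form omega = sum_{i<j} g_{ij} dx_i ∧ dx_j, the exterior derivative is
  d(omega) = sum_{i<j} d(g_{ij}) ∧ dx_i ∧ dx_j = sum_{i<j, k} (∂g_{ij}/∂x_k) dx_k ∧ dx_i ∧ dx_j.
Expand each term, using dx_k ∧ dx_i ∧ dx_j = sgn(permutation) dx_{(a)} ∧ dx_{(b)} ∧ dx_{(c)} with (a < b < c) sorted:
  d(-x^2 - 3*z) includes (∂/∂z)(-x^2 - 3*z) dz = (-3) dz, which multiplied by dx ∧ dy gives (-3) dx ∧ dy ∧ dz
  d(x*(3*x - y + z)) includes (∂/∂x)(x*(3*x - y + z)) dx = (6*x - y + z) dx, which multiplied by dy ∧ dz gives (6*x - y + z) dx ∧ dy ∧ dz
Collecting like 3-forms: d(omega) = (6*x - y + z - 3) dx ∧ dy ∧ dz.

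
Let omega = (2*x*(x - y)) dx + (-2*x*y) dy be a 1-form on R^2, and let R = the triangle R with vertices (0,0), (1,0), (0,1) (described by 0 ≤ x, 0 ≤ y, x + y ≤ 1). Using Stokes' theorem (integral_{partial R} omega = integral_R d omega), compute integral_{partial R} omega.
integral_(partial R) omega = 0

Stokes: integral_partial_R omega = integral_R d omega with d omega = (∂Q/∂x - ∂P/∂y) dx ∧ dy.
  ∂Q/∂x = -2*y
  ∂P/∂y = -2*x
  integrand = ∂Q/∂x - ∂P/∂y = 2*x - 2*y.
Integrating over R: integral_0^1 integral_0^{1-x} (2*x - 2*y) dy dx = 0.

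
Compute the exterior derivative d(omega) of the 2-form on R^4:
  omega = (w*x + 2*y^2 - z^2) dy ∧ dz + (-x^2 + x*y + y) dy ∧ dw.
d(omega) = (w) dx ∧ dy ∧ dz + (x) dy ∧ dz ∧ dw + (-2*x + y) dx ∧ dy ∧ dw

For a 2-form omega = sum_{i<j} g_{ij} dx_i ∧ dx_j, the exterior derivative is
  d(omega) = sum_{i<j} d(g_{ij}) ∧ dx_i ∧ dx_j = sum_{i<j, k} (∂g_{ij}/∂x_k) dx_k ∧ dx_i ∧ dx_j.
Expand each term, using dx_k ∧ dx_i ∧ dx_j = sgn(permutation) dx_{(a)} ∧ dx_{(b)} ∧ dx_{(c)} with (a < b < c) sorted:
  d(w*x + 2*y^2 - z^2) includes (∂/∂x)(w*x + 2*y^2 - z^2) dx = (w) dx, which multiplied by dy ∧ dz gives (w) dx ∧ dy ∧ dz
  d(w*x + 2*y^2 - z^2) includes (∂/∂w)(w*x + 2*y^2 - z^2) dw = (x) dw, which multiplied by dy ∧ dz gives (x) dy ∧ dz ∧ dw
  d(-x^2 + x*y + y) includes (∂/∂x)(-x^2 + x*y + y) dx = (-2*x + y) dx, which multiplied by dy ∧ dw gives (-2*x + y) dx ∧ dy ∧ dw
Collecting like 3-forms: d(omega) = (w) dx ∧ dy ∧ dz + (x) dy ∧ dz ∧ dw + (-2*x + y) dx ∧ dy ∧ dw.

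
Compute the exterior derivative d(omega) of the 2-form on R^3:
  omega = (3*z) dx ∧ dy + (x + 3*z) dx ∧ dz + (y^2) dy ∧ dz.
d(omega) = (3) dx ∧ dy ∧ dz

For a 2-form omega = sum_{i<j} g_{ij} dx_i ∧ dx_j, the exterior derivative is
  d(omega) = sum_{i<j} d(g_{ij}) ∧ dx_i ∧ dx_j = sum_{i<j, k} (∂g_{ij}/∂x_k) dx_k ∧ dx_i ∧ dx_j.
Expand each term, using dx_k ∧ dx_i ∧ dx_j = sgn(permutation) dx_{(a)} ∧ dx_{(b)} ∧ dx_{(c)} with (a < b < c) sorted:
  d(3*z) includes (∂/∂z)(3*z) dz = (3) dz, which multiplied by dx ∧ dy gives (3) dx ∧ dy ∧ dz
Collecting like 3-forms: d(omega) = (3) dx ∧ dy ∧ dz.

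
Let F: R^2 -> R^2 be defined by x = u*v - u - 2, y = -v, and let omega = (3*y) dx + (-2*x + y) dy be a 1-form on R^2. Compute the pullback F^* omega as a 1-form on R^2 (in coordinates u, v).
F^* omega = (3*v*(1 - v)) du + (-u*v - 2*u + v - 4) dv

Using F^*(f dg) = (f ∘ F) d(g ∘ F), substitute each coordinate x_i by F_i(u, v) in f_i, and replace dx_i by d F_i = (∂F_i/∂u) du + (∂F_i/∂v) dv.
  For the x component: f_1(F) = -3*v; d F_1 = (v - 1) du + (u) dv
  For the y component: f_2(F) = -2*u*v + 2*u - v + 4; d F_2 = (0) du + (-1) dv
Combining and collecting du, dv coefficients:
  coeff of du: 3*v*(1 - v)
  coeff of dv: -u*v - 2*u + v - 4
F^* omega = (3*v*(1 - v)) du + (-u*v - 2*u + v - 4) dv.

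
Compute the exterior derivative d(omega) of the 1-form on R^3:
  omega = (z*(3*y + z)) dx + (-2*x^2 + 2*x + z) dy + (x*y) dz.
d(omega) = (-4*x - 3*z + 2) dx ∧ dy + (-2*y - 2*z) dx ∧ dz + (x - 1) dy ∧ dz

For a 1-form omega = sum_i f_i dx_i, the exterior derivative is
  d(omega) = sum_{i < j} (∂f_j/∂x_i - ∂f_i/∂x_j) dx_i ∧ dx_j.
  coefficient of dx ∧ dy: ∂f_2/∂x - ∂f_1/∂y = ∂(-2*x^2 + 2*x + z)/∂x - ∂(z*(3*y + z))/∂y = -4*x - 3*z + 2
  coefficient of dx ∧ dz: ∂f_3/∂x - ∂f_1/∂z = ∂(x*y)/∂x - ∂(z*(3*y + z))/∂z = -2*y - 2*z
  coefficient of dy ∧ dz: ∂f_3/∂y - ∂f_2/∂z = ∂(x*y)/∂y - ∂(-2*x^2 + 2*x + z)/∂z = x - 1
Assembling: d(omega) = (-4*x - 3*z + 2) dx ∧ dy + (-2*y - 2*z) dx ∧ dz + (x - 1) dy ∧ dz.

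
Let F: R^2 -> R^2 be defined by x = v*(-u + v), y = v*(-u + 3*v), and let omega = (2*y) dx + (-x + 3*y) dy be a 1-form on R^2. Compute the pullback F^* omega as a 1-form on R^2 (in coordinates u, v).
F^* omega = (v^2*(4*u - 14*v)) du + (2*v*(2*u^2 - 15*u*v + 30*v^2)) dv

Using F^*(f dg) = (f ∘ F) d(g ∘ F), substitute each coordinate x_i by F_i(u, v) in f_i, and replace dx_i by d F_i = (∂F_i/∂u) du + (∂F_i/∂v) dv.
  For the x component: f_1(F) = 2*v*(-u + 3*v); d F_1 = (-v) du + (-u + 2*v) dv
  For the y component: f_2(F) = 2*v*(-u + 4*v); d F_2 = (-v) du + (-u + 6*v) dv
Combining and collecting du, dv coefficients:
  coeff of du: v^2*(4*u - 14*v)
  coeff of dv: 2*v*(2*u^2 - 15*u*v + 30*v^2)
F^* omega = (v^2*(4*u - 14*v)) du + (2*v*(2*u^2 - 15*u*v + 30*v^2)) dv.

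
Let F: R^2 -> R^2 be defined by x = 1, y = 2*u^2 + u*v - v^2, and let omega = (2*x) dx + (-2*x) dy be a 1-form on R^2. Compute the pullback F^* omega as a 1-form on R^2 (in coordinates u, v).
F^* omega = (-8*u - 2*v) du + (-2*u + 4*v) dv

Using F^*(f dg) = (f ∘ F) d(g ∘ F), substitute each coordinate x_i by F_i(u, v) in f_i, and replace dx_i by d F_i = (∂F_i/∂u) du + (∂F_i/∂v) dv.
  For the x component: f_1(F) = 2; d F_1 = (0) du + (0) dv
  For the y component: f_2(F) = -2; d F_2 = (4*u + v) du + (u - 2*v) dv
Combining and collecting du, dv coefficients:
  coeff of du: -8*u - 2*v
  coeff of dv: -2*u + 4*v
F^* omega = (-8*u - 2*v) du + (-2*u + 4*v) dv.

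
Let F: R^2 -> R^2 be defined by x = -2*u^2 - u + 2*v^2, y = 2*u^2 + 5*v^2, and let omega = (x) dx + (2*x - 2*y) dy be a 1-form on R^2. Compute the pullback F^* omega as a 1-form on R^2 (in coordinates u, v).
F^* omega = (-24*u^3 - 2*u^2 - 32*u*v^2 + u - 2*v^2) du + (4*v*(-22*u^2 - 6*u - 13*v^2)) dv

Using F^*(f dg) = (f ∘ F) d(g ∘ F), substitute each coordinate x_i by F_i(u, v) in f_i, and replace dx_i by d F_i = (∂F_i/∂u) du + (∂F_i/∂v) dv.
  For the x component: f_1(F) = -2*u^2 - u + 2*v^2; d F_1 = (-4*u - 1) du + (4*v) dv
  For the y component: f_2(F) = -8*u^2 - 2*u - 6*v^2; d F_2 = (4*u) du + (10*v) dv
Combining and collecting du, dv coefficients:
  coeff of du: -24*u^3 - 2*u^2 - 32*u*v^2 + u - 2*v^2
  coeff of dv: 4*v*(-22*u^2 - 6*u - 13*v^2)
F^* omega = (-24*u^3 - 2*u^2 - 32*u*v^2 + u - 2*v^2) du + (4*v*(-22*u^2 - 6*u - 13*v^2)) dv.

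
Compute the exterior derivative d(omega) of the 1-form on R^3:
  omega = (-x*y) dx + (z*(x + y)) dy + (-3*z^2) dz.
d(omega) = (x + z) dx ∧ dy + (-x - y) dy ∧ dz

For a 1-form omega = sum_i f_i dx_i, the exterior derivative is
  d(omega) = sum_{i < j} (∂f_j/∂x_i - ∂f_i/∂x_j) dx_i ∧ dx_j.
  coefficient of dx ∧ dy: ∂f_2/∂x - ∂f_1/∂y = ∂(z*(x + y))/∂x - ∂(-x*y)/∂y = x + z
  coefficient of dy ∧ dz: ∂f_3/∂y - ∂f_2/∂z = ∂(-3*z^2)/∂y - ∂(z*(x + y))/∂z = -x - y
Assembling: d(omega) = (x + z) dx ∧ dy + (-x - y) dy ∧ dz.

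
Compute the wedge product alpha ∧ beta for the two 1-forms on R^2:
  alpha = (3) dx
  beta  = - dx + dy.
alpha ∧ beta = (3) dx ∧ dy

Distribute the wedge, using dx_i ∧ dx_j = -dx_j ∧ dx_i and dx_i ∧ dx_i = 0. For each pair (i, j) with i < j, the coefficient of dx_i ∧ dx_j in alpha ∧ beta is (alpha_i * beta_j - alpha_j * beta_i). Collecting: alpha ∧ beta = (3) dx ∧ dy.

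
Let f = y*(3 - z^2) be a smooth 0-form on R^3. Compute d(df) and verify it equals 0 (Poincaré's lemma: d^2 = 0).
d(df) = 0

Step 1: df = sum_i (∂f/∂x_i) dx_i = (0) dx + (3 - z^2) dy + (-2*y*z) dz.
Step 2: Apply d again. Using the 1-form formula, the coefficient of dx ∧ dy in d(df) is ∂^2 f/∂x ∂y - ∂^2 f/∂y ∂x = (0) - (0) = 0 (equality of mixed partials for smooth f).
Similarly for dx ∧ dz and dy ∧ dz — all coefficients vanish. So d(df) = 0.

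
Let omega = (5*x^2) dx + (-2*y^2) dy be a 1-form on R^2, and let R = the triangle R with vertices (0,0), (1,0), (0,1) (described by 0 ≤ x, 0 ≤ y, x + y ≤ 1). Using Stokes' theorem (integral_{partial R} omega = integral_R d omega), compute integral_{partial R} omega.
integral_(partial R) omega = 0

Stokes: integral_partial_R omega = integral_R d omega with d omega = (∂Q/∂x - ∂P/∂y) dx ∧ dy.
  ∂Q/∂x = 0
  ∂P/∂y = 0
  integrand = ∂Q/∂x - ∂P/∂y = 0.
Integrating over R: integral_0^1 integral_0^{1-x} (0) dy dx = 0.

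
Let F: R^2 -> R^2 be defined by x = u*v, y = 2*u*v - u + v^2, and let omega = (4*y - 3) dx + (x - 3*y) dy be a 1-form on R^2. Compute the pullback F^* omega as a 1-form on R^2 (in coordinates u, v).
F^* omega = (-2*u*v^2 + 7*u*v - 3*u - 2*v^3 + 3*v^2 - 3*v) du + (-2*u^2*v + 2*u^2 - 12*u*v^2 + 6*u*v - 3*u - 6*v^3) dv

Using F^*(f dg) = (f ∘ F) d(g ∘ F), substitute each coordinate x_i by F_i(u, v) in f_i, and replace dx_i by d F_i = (∂F_i/∂u) du + (∂F_i/∂v) dv.
  For the x component: f_1(F) = 8*u*v - 4*u + 4*v^2 - 3; d F_1 = (v) du + (u) dv
  For the y component: f_2(F) = -5*u*v + 3*u - 3*v^2; d F_2 = (2*v - 1) du + (2*u + 2*v) dv
Combining and collecting du, dv coefficients:
  coeff of du: -2*u*v^2 + 7*u*v - 3*u - 2*v^3 + 3*v^2 - 3*v
  coeff of dv: -2*u^2*v + 2*u^2 - 12*u*v^2 + 6*u*v - 3*u - 6*v^3
F^* omega = (-2*u*v^2 + 7*u*v - 3*u - 2*v^3 + 3*v^2 - 3*v) du + (-2*u^2*v + 2*u^2 - 12*u*v^2 + 6*u*v - 3*u - 6*v^3) dv.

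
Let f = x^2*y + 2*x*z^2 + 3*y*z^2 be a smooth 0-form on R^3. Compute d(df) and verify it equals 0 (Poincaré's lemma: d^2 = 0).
d(df) = 0

Step 1: df = sum_i (∂f/∂x_i) dx_i = (2*x*y + 2*z^2) dx + (x^2 + 3*z^2) dy + (2*z*(2*x + 3*y)) dz.
Step 2: Apply d again. Using the 1-form formula, the coefficient of dx ∧ dy in d(df) is ∂^2 f/∂x ∂y - ∂^2 f/∂y ∂x = (2*x) - (2*x) = 0 (equality of mixed partials for smooth f).
Similarly for dx ∧ dz and dy ∧ dz — all coefficients vanish. So d(df) = 0.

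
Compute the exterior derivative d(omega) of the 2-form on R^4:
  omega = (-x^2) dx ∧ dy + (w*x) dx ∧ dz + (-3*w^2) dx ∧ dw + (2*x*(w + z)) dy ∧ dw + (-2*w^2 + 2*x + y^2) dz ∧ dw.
d(omega) = (x + 2) dx ∧ dz ∧ dw + (2*w + 2*z) dx ∧ dy ∧ dw + (-2*x + 2*y) dy ∧ dz ∧ dw

For a 2-form omega = sum_{i<j} g_{ij} dx_i ∧ dx_j, the exterior derivative is
  d(omega) = sum_{i<j} d(g_{ij}) ∧ dx_i ∧ dx_j = sum_{i<j, k} (∂g_{ij}/∂x_k) dx_k ∧ dx_i ∧ dx_j.
Expand each term, using dx_k ∧ dx_i ∧ dx_j = sgn(permutation) dx_{(a)} ∧ dx_{(b)} ∧ dx_{(c)} with (a < b < c) sorted:
  d(w*x) includes (∂/∂w)(w*x) dw = (x) dw, which multiplied by dx ∧ dz gives (x) dx ∧ dz ∧ dw
  d(2*x*(w + z)) includes (∂/∂x)(2*x*(w + z)) dx = (2*w + 2*z) dx, which multiplied by dy ∧ dw gives (2*w + 2*z) dx ∧ dy ∧ dw
  d(2*x*(w + z)) includes (∂/∂z)(2*x*(w + z)) dz = (2*x) dz, which multiplied by dy ∧ dw gives (-2*x) dy ∧ dz ∧ dw
  d(-2*w^2 + 2*x + y^2) includes (∂/∂x)(-2*w^2 + 2*x + y^2) dx = (2) dx, which multiplied by dz ∧ dw gives (2) dx ∧ dz ∧ dw
  d(-2*w^2 + 2*x + y^2) includes (∂/∂y)(-2*w^2 + 2*x + y^2) dy = (2*y) dy, which multiplied by dz ∧ dw gives (2*y) dy ∧ dz ∧ dw
Collecting like 3-forms: d(omega) = (x + 2) dx ∧ dz ∧ dw + (2*w + 2*z) dx ∧ dy ∧ dw + (-2*x + 2*y) dy ∧ dz ∧ dw.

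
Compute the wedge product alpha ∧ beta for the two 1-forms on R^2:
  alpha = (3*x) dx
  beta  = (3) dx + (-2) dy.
alpha ∧ beta = (-6*x) dx ∧ dy

Distribute the wedge, using dx_i ∧ dx_j = -dx_j ∧ dx_i and dx_i ∧ dx_i = 0. For each pair (i, j) with i < j, the coefficient of dx_i ∧ dx_j in alpha ∧ beta is (alpha_i * beta_j - alpha_j * beta_i). Collecting: alpha ∧ beta = (-6*x) dx ∧ dy.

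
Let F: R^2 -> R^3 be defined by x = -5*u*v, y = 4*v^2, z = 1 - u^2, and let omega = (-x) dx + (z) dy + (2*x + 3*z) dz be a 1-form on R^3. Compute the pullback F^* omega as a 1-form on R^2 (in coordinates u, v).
F^* omega = (u*(6*u^2 + 20*u*v - 25*v^2 - 6)) du + (v*(8 - 33*u^2)) dv

Using F^*(f dg) = (f ∘ F) d(g ∘ F), substitute each coordinate x_i by F_i(u, v) in f_i, and replace dx_i by d F_i = (∂F_i/∂u) du + (∂F_i/∂v) dv.
  For the x component: f_1(F) = 5*u*v; d F_1 = (-5*v) du + (-5*u) dv
  For the y component: f_2(F) = 1 - u^2; d F_2 = (0) du + (8*v) dv
  For the z component: f_3(F) = -3*u^2 - 10*u*v + 3; d F_3 = (-2*u) du + (0) dv
Combining and collecting du, dv coefficients:
  coeff of du: u*(6*u^2 + 20*u*v - 25*v^2 - 6)
  coeff of dv: v*(8 - 33*u^2)
F^* omega = (u*(6*u^2 + 20*u*v - 25*v^2 - 6)) du + (v*(8 - 33*u^2)) dv.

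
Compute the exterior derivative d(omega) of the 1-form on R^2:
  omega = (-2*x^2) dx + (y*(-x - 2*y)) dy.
d(omega) = (-y) dx ∧ dy

For a 1-form omega = sum_i f_i dx_i, the exterior derivative is
  d(omega) = sum_{i < j} (∂f_j/∂x_i - ∂f_i/∂x_j) dx_i ∧ dx_j.
  coefficient of dx ∧ dy: ∂f_2/∂x - ∂f_1/∂y = ∂(y*(-x - 2*y))/∂x - ∂(-2*x^2)/∂y = -y
Assembling: d(omega) = (-y) dx ∧ dy.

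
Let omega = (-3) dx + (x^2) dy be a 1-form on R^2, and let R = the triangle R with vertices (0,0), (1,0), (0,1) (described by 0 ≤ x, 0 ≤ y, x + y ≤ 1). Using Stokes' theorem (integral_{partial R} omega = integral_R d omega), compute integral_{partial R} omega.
integral_(partial R) omega = 1/3

Stokes: integral_partial_R omega = integral_R d omega with d omega = (∂Q/∂x - ∂P/∂y) dx ∧ dy.
  ∂Q/∂x = 2*x
  ∂P/∂y = 0
  integrand = ∂Q/∂x - ∂P/∂y = 2*x.
Integrating over R: integral_0^1 integral_0^{1-x} (2*x) dy dx = 1/3.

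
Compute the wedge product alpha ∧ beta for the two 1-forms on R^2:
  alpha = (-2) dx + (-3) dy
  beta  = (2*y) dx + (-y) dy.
alpha ∧ beta = (8*y) dx ∧ dy

Distribute the wedge, using dx_i ∧ dx_j = -dx_j ∧ dx_i and dx_i ∧ dx_i = 0. For each pair (i, j) with i < j, the coefficient of dx_i ∧ dx_j in alpha ∧ beta is (alpha_i * beta_j - alpha_j * beta_i). Collecting: alpha ∧ beta = (8*y) dx ∧ dy.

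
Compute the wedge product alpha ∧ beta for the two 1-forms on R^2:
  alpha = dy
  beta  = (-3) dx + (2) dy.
alpha ∧ beta = (3) dx ∧ dy

Distribute the wedge, using dx_i ∧ dx_j = -dx_j ∧ dx_i and dx_i ∧ dx_i = 0. For each pair (i, j) with i < j, the coefficient of dx_i ∧ dx_j in alpha ∧ beta is (alpha_i * beta_j - alpha_j * beta_i). Collecting: alpha ∧ beta = (3) dx ∧ dy.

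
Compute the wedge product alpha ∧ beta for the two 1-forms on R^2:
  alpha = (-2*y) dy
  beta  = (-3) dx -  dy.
alpha ∧ beta = (-6*y) dx ∧ dy

Distribute the wedge, using dx_i ∧ dx_j = -dx_j ∧ dx_i and dx_i ∧ dx_i = 0. For each pair (i, j) with i < j, the coefficient of dx_i ∧ dx_j in alpha ∧ beta is (alpha_i * beta_j - alpha_j * beta_i). Collecting: alpha ∧ beta = (-6*y) dx ∧ dy.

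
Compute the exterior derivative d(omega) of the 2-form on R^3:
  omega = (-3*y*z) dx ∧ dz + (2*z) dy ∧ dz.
d(omega) = (3*z) dx ∧ dy ∧ dz

For a 2-form omega = sum_{i<j} g_{ij} dx_i ∧ dx_j, the exterior derivative is
  d(omega) = sum_{i<j} d(g_{ij}) ∧ dx_i ∧ dx_j = sum_{i<j, k} (∂g_{ij}/∂x_k) dx_k ∧ dx_i ∧ dx_j.
Expand each term, using dx_k ∧ dx_i ∧ dx_j = sgn(permutation) dx_{(a)} ∧ dx_{(b)} ∧ dx_{(c)} with (a < b < c) sorted:
  d(-3*y*z) includes (∂/∂y)(-3*y*z) dy = (-3*z) dy, which multiplied by dx ∧ dz gives (3*z) dx ∧ dy ∧ dz
Collecting like 3-forms: d(omega) = (3*z) dx ∧ dy ∧ dz.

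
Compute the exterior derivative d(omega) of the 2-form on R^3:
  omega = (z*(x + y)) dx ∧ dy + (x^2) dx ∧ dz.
d(omega) = (x + y) dx ∧ dy ∧ dz

For a 2-form omega = sum_{i<j} g_{ij} dx_i ∧ dx_j, the exterior derivative is
  d(omega) = sum_{i<j} d(g_{ij}) ∧ dx_i ∧ dx_j = sum_{i<j, k} (∂g_{ij}/∂x_k) dx_k ∧ dx_i ∧ dx_j.
Expand each term, using dx_k ∧ dx_i ∧ dx_j = sgn(permutation) dx_{(a)} ∧ dx_{(b)} ∧ dx_{(c)} with (a < b < c) sorted:
  d(z*(x + y)) includes (∂/∂z)(z*(x + y)) dz = (x + y) dz, which multiplied by dx ∧ dy gives (x + y) dx ∧ dy ∧ dz
Collecting like 3-forms: d(omega) = (x + y) dx ∧ dy ∧ dz.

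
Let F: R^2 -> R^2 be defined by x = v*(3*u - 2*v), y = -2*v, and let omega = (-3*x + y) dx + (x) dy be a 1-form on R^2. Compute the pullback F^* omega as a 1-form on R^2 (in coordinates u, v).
F^* omega = (v^2*(-27*u + 18*v - 6)) du + (3*v*(-9*u^2 + 18*u*v - 4*u - 8*v^2 + 4*v)) dv

Using F^*(f dg) = (f ∘ F) d(g ∘ F), substitute each coordinate x_i by F_i(u, v) in f_i, and replace dx_i by d F_i = (∂F_i/∂u) du + (∂F_i/∂v) dv.
  For the x component: f_1(F) = v*(-9*u + 6*v - 2); d F_1 = (3*v) du + (3*u - 4*v) dv
  For the y component: f_2(F) = v*(3*u - 2*v); d F_2 = (0) du + (-2) dv
Combining and collecting du, dv coefficients:
  coeff of du: v^2*(-27*u + 18*v - 6)
  coeff of dv: 3*v*(-9*u^2 + 18*u*v - 4*u - 8*v^2 + 4*v)
F^* omega = (v^2*(-27*u + 18*v - 6)) du + (3*v*(-9*u^2 + 18*u*v - 4*u - 8*v^2 + 4*v)) dv.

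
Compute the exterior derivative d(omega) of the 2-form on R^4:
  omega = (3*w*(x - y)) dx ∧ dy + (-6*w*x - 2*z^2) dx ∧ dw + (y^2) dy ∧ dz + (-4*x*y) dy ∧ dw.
d(omega) = (3*x - 7*y) dx ∧ dy ∧ dw + (4*z) dx ∧ dz ∧ dw

For a 2-form omega = sum_{i<j} g_{ij} dx_i ∧ dx_j, the exterior derivative is
  d(omega) = sum_{i<j} d(g_{ij}) ∧ dx_i ∧ dx_j = sum_{i<j, k} (∂g_{ij}/∂x_k) dx_k ∧ dx_i ∧ dx_j.
Expand each term, using dx_k ∧ dx_i ∧ dx_j = sgn(permutation) dx_{(a)} ∧ dx_{(b)} ∧ dx_{(c)} with (a < b < c) sorted:
  d(3*w*(x - y)) includes (∂/∂w)(3*w*(x - y)) dw = (3*x - 3*y) dw, which multiplied by dx ∧ dy gives (3*x - 3*y) dx ∧ dy ∧ dw
  d(-6*w*x - 2*z^2) includes (∂/∂z)(-6*w*x - 2*z^2) dz = (-4*z) dz, which multiplied by dx ∧ dw gives (4*z) dx ∧ dz ∧ dw
  d(-4*x*y) includes (∂/∂x)(-4*x*y) dx = (-4*y) dx, which multiplied by dy ∧ dw gives (-4*y) dx ∧ dy ∧ dw
Collecting like 3-forms: d(omega) = (3*x - 7*y) dx ∧ dy ∧ dw + (4*z) dx ∧ dz ∧ dw.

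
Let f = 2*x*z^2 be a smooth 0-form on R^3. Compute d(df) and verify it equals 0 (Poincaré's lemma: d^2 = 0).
d(df) = 0

Step 1: df = sum_i (∂f/∂x_i) dx_i = (2*z^2) dx + (0) dy + (4*x*z) dz.
Step 2: Apply d again. Using the 1-form formula, the coefficient of dx ∧ dy in d(df) is ∂^2 f/∂x ∂y - ∂^2 f/∂y ∂x = (0) - (0) = 0 (equality of mixed partials for smooth f).
Similarly for dx ∧ dz and dy ∧ dz — all coefficients vanish. So d(df) = 0.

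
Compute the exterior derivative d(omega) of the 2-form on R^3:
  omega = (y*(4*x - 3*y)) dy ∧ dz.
d(omega) = (4*y) dx ∧ dy ∧ dz

For a 2-form omega = sum_{i<j} g_{ij} dx_i ∧ dx_j, the exterior derivative is
  d(omega) = sum_{i<j} d(g_{ij}) ∧ dx_i ∧ dx_j = sum_{i<j, k} (∂g_{ij}/∂x_k) dx_k ∧ dx_i ∧ dx_j.
Expand each term, using dx_k ∧ dx_i ∧ dx_j = sgn(permutation) dx_{(a)} ∧ dx_{(b)} ∧ dx_{(c)} with (a < b < c) sorted:
  d(y*(4*x - 3*y)) includes (∂/∂x)(y*(4*x - 3*y)) dx = (4*y) dx, which multiplied by dy ∧ dz gives (4*y) dx ∧ dy ∧ dz
Collecting like 3-forms: d(omega) = (4*y) dx ∧ dy ∧ dz.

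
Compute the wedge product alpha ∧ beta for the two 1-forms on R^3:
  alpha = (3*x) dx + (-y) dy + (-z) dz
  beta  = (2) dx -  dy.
alpha ∧ beta = (-3*x + 2*y) dx ∧ dy + (2*z) dx ∧ dz + (-z) dy ∧ dz

Distribute the wedge, using dx_i ∧ dx_j = -dx_j ∧ dx_i and dx_i ∧ dx_i = 0. For each pair (i, j) with i < j, the coefficient of dx_i ∧ dx_j in alpha ∧ beta is (alpha_i * beta_j - alpha_j * beta_i). Collecting: alpha ∧ beta = (-3*x + 2*y) dx ∧ dy + (2*z) dx ∧ dz + (-z) dy ∧ dz.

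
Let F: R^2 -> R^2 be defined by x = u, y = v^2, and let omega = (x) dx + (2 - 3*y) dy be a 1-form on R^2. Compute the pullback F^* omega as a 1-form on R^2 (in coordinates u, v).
F^* omega = (u) du + (-6*v^3 + 4*v) dv

Using F^*(f dg) = (f ∘ F) d(g ∘ F), substitute each coordinate x_i by F_i(u, v) in f_i, and replace dx_i by d F_i = (∂F_i/∂u) du + (∂F_i/∂v) dv.
  For the x component: f_1(F) = u; d F_1 = (1) du + (0) dv
  For the y component: f_2(F) = 2 - 3*v^2; d F_2 = (0) du + (2*v) dv
Combining and collecting du, dv coefficients:
  coeff of du: u
  coeff of dv: -6*v^3 + 4*v
F^* omega = (u) du + (-6*v^3 + 4*v) dv.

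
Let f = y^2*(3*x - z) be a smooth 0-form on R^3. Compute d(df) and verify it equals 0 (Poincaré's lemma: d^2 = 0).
d(df) = 0

Step 1: df = sum_i (∂f/∂x_i) dx_i = (3*y^2) dx + (2*y*(3*x - z)) dy + (-y^2) dz.
Step 2: Apply d again. Using the 1-form formula, the coefficient of dx ∧ dy in d(df) is ∂^2 f/∂x ∂y - ∂^2 f/∂y ∂x = (6*y) - (6*y) = 0 (equality of mixed partials for smooth f).
Similarly for dx ∧ dz and dy ∧ dz — all coefficients vanish. So d(df) = 0.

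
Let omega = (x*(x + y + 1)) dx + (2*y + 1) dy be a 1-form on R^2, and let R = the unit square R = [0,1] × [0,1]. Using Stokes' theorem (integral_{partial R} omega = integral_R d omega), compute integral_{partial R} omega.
integral_(partial R) omega = -1/2

Stokes: integral_partial_R omega = integral_R d omega with d omega = (∂Q/∂x - ∂P/∂y) dx ∧ dy.
  ∂Q/∂x = 0
  ∂P/∂y = x
  integrand = ∂Q/∂x - ∂P/∂y = -x.
Integrating over R: integral_0^1 integral_0^1 (-x) dx dy = -1/2.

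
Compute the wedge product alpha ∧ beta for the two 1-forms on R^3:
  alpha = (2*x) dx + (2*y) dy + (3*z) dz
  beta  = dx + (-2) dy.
alpha ∧ beta = (-4*x - 2*y) dx ∧ dy + (-3*z) dx ∧ dz + (6*z) dy ∧ dz

Distribute the wedge, using dx_i ∧ dx_j = -dx_j ∧ dx_i and dx_i ∧ dx_i = 0. For each pair (i, j) with i < j, the coefficient of dx_i ∧ dx_j in alpha ∧ beta is (alpha_i * beta_j - alpha_j * beta_i). Collecting: alpha ∧ beta = (-4*x - 2*y) dx ∧ dy + (-3*z) dx ∧ dz + (6*z) dy ∧ dz.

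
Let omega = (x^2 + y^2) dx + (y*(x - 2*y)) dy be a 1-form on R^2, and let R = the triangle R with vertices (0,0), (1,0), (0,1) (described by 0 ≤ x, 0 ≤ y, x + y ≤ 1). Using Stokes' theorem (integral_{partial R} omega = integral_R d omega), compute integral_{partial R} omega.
integral_(partial R) omega = -1/6

Stokes: integral_partial_R omega = integral_R d omega with d omega = (∂Q/∂x - ∂P/∂y) dx ∧ dy.
  ∂Q/∂x = y
  ∂P/∂y = 2*y
  integrand = ∂Q/∂x - ∂P/∂y = -y.
Integrating over R: integral_0^1 integral_0^{1-x} (-y) dy dx = -1/6.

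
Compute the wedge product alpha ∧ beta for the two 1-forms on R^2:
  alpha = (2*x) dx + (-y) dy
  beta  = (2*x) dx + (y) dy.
alpha ∧ beta = (4*x*y) dx ∧ dy

Distribute the wedge, using dx_i ∧ dx_j = -dx_j ∧ dx_i and dx_i ∧ dx_i = 0. For each pair (i, j) with i < j, the coefficient of dx_i ∧ dx_j in alpha ∧ beta is (alpha_i * beta_j - alpha_j * beta_i). Collecting: alpha ∧ beta = (4*x*y) dx ∧ dy.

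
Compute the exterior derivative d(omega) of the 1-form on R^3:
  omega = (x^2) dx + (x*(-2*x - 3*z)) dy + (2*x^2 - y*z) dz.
d(omega) = (-4*x - 3*z) dx ∧ dy + (4*x) dx ∧ dz + (3*x - z) dy ∧ dz

For a 1-form omega = sum_i f_i dx_i, the exterior derivative is
  d(omega) = sum_{i < j} (∂f_j/∂x_i - ∂f_i/∂x_j) dx_i ∧ dx_j.
  coefficient of dx ∧ dy: ∂f_2/∂x - ∂f_1/∂y = ∂(x*(-2*x - 3*z))/∂x - ∂(x^2)/∂y = -4*x - 3*z
  coefficient of dx ∧ dz: ∂f_3/∂x - ∂f_1/∂z = ∂(2*x^2 - y*z)/∂x - ∂(x^2)/∂z = 4*x
  coefficient of dy ∧ dz: ∂f_3/∂y - ∂f_2/∂z = ∂(2*x^2 - y*z)/∂y - ∂(x*(-2*x - 3*z))/∂z = 3*x - z
Assembling: d(omega) = (-4*x - 3*z) dx ∧ dy + (4*x) dx ∧ dz + (3*x - z) dy ∧ dz.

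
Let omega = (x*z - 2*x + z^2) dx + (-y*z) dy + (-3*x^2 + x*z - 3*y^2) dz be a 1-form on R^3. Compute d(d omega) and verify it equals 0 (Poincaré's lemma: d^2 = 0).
d(d omega) = 0

Step 1: d omega = sum_{i<j} (∂f_j/∂x_i - ∂f_i/∂x_j) dx_i ∧ dx_j:
  coeff of dx ∧ dy: 0
  coeff of dx ∧ dz: -7*x - z
  coeff of dy ∧ dz: -5*y
Step 2: Apply d again to each 2-form coefficient. The only possible 3-form in R^3 is dx ∧ dy ∧ dz, with coefficient
  ∂(coeff of dy∧dz)/∂x - ∂(coeff of dx∧dz)/∂y + ∂(coeff of dx∧dy)/∂z
  = ∂/∂x (-5*y) - ∂/∂y (-7*x - z) + ∂/∂z (0).
Each of these terms simplifies to sums of mixed partials that cancel in pairs. The result is 0 (by equality of mixed partials for smooth functions — Schwarz / Clairaut).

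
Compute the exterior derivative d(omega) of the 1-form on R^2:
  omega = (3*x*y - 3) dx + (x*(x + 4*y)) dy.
d(omega) = (-x + 4*y) dx ∧ dy

For a 1-form omega = sum_i f_i dx_i, the exterior derivative is
  d(omega) = sum_{i < j} (∂f_j/∂x_i - ∂f_i/∂x_j) dx_i ∧ dx_j.
  coefficient of dx ∧ dy: ∂f_2/∂x - ∂f_1/∂y = ∂(x*(x + 4*y))/∂x - ∂(3*x*y - 3)/∂y = -x + 4*y
Assembling: d(omega) = (-x + 4*y) dx ∧ dy.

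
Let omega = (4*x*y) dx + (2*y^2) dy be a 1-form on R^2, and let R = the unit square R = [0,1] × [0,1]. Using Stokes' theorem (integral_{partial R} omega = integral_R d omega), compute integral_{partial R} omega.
integral_(partial R) omega = -2

Stokes: integral_partial_R omega = integral_R d omega with d omega = (∂Q/∂x - ∂P/∂y) dx ∧ dy.
  ∂Q/∂x = 0
  ∂P/∂y = 4*x
  integrand = ∂Q/∂x - ∂P/∂y = -4*x.
Integrating over R: integral_0^1 integral_0^1 (-4*x) dx dy = -2.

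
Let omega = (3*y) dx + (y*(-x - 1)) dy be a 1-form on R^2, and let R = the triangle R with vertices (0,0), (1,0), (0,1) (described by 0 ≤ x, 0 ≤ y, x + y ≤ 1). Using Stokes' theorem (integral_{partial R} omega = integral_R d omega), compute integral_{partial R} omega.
integral_(partial R) omega = -5/3

Stokes: integral_partial_R omega = integral_R d omega with d omega = (∂Q/∂x - ∂P/∂y) dx ∧ dy.
  ∂Q/∂x = -y
  ∂P/∂y = 3
  integrand = ∂Q/∂x - ∂P/∂y = -y - 3.
Integrating over R: integral_0^1 integral_0^{1-x} (-y - 3) dy dx = -5/3.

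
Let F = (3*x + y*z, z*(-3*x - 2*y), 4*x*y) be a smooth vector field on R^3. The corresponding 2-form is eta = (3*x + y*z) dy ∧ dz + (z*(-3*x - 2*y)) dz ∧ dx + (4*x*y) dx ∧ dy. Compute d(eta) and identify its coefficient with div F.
d(eta) = (3 - 2*z) dx ∧ dy ∧ dz; div F = 3 - 2*z

For a 2-form in R^3 of the form above, applying d gives a 3-form with coefficient ∂P/∂x + ∂Q/∂y + ∂R/∂z:
  ∂P/∂x = 3
  ∂Q/∂y = -2*z
  ∂R/∂z = 0
Sum = 3 - 2*z, which is exactly div F.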